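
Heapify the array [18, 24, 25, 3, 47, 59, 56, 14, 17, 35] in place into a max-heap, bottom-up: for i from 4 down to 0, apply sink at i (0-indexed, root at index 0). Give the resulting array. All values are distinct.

sift down from index 4: already satisfies heap property
sift down from index 3:
  3 vs larger child 17 at index 8, swap → [18, 24, 25, 17, 47, 59, 56, 14, 3, 35]
sift down from index 2:
  25 vs larger child 59 at index 5, swap → [18, 24, 59, 17, 47, 25, 56, 14, 3, 35]
sift down from index 1:
  24 vs larger child 47 at index 4, swap → [18, 47, 59, 17, 24, 25, 56, 14, 3, 35]
  24 vs only child 35 at index 9, swap → [18, 47, 59, 17, 35, 25, 56, 14, 3, 24]
sift down from index 0:
  18 vs larger child 59 at index 2, swap → [59, 47, 18, 17, 35, 25, 56, 14, 3, 24]
  18 vs larger child 56 at index 6, swap → [59, 47, 56, 17, 35, 25, 18, 14, 3, 24]

[59, 47, 56, 17, 35, 25, 18, 14, 3, 24]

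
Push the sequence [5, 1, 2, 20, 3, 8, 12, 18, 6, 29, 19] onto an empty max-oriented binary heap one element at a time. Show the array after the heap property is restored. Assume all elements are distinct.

[29, 20, 12, 6, 19, 2, 8, 1, 5, 3, 18]

Insert 5:
  append 5 at index 0 → [5] (no swap needed)
Insert 1:
  append 1 at index 1 → [5, 1] (no swap needed)
Insert 2:
  append 2 at index 2 → [5, 1, 2] (no swap needed)
Insert 20:
  append 20 at index 3 → [5, 1, 2, 20]
  20 > parent 1 at index 1, swap → [5, 20, 2, 1]
  20 > parent 5 at index 0, swap → [20, 5, 2, 1]
Insert 3:
  append 3 at index 4 → [20, 5, 2, 1, 3] (no swap needed)
Insert 8:
  append 8 at index 5 → [20, 5, 2, 1, 3, 8]
  8 > parent 2 at index 2, swap → [20, 5, 8, 1, 3, 2]
Insert 12:
  append 12 at index 6 → [20, 5, 8, 1, 3, 2, 12]
  12 > parent 8 at index 2, swap → [20, 5, 12, 1, 3, 2, 8]
Insert 18:
  append 18 at index 7 → [20, 5, 12, 1, 3, 2, 8, 18]
  18 > parent 1 at index 3, swap → [20, 5, 12, 18, 3, 2, 8, 1]
  18 > parent 5 at index 1, swap → [20, 18, 12, 5, 3, 2, 8, 1]
Insert 6:
  append 6 at index 8 → [20, 18, 12, 5, 3, 2, 8, 1, 6]
  6 > parent 5 at index 3, swap → [20, 18, 12, 6, 3, 2, 8, 1, 5]
Insert 29:
  append 29 at index 9 → [20, 18, 12, 6, 3, 2, 8, 1, 5, 29]
  29 > parent 3 at index 4, swap → [20, 18, 12, 6, 29, 2, 8, 1, 5, 3]
  29 > parent 18 at index 1, swap → [20, 29, 12, 6, 18, 2, 8, 1, 5, 3]
  29 > parent 20 at index 0, swap → [29, 20, 12, 6, 18, 2, 8, 1, 5, 3]
Insert 19:
  append 19 at index 10 → [29, 20, 12, 6, 18, 2, 8, 1, 5, 3, 19]
  19 > parent 18 at index 4, swap → [29, 20, 12, 6, 19, 2, 8, 1, 5, 3, 18]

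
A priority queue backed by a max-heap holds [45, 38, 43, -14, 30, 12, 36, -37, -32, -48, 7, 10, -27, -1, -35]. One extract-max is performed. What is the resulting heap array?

[43, 38, 36, -14, 30, 12, -1, -37, -32, -48, 7, 10, -27, -35]

remove root 45; move last element -35 to root → [-35, 38, 43, -14, 30, 12, 36, -37, -32, -48, 7, 10, -27, -1]
-35 vs larger child 43 at index 2, swap → [43, 38, -35, -14, 30, 12, 36, -37, -32, -48, 7, 10, -27, -1]
-35 vs larger child 36 at index 6, swap → [43, 38, 36, -14, 30, 12, -35, -37, -32, -48, 7, 10, -27, -1]
-35 vs only child -1 at index 13, swap → [43, 38, 36, -14, 30, 12, -1, -37, -32, -48, 7, 10, -27, -35]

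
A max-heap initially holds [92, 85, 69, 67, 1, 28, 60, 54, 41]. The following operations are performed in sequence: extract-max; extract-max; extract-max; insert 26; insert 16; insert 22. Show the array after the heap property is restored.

[67, 54, 60, 41, 1, 28, 26, 16, 22]

extract-max → returns 92:
  remove root 92; move last element 41 to root → [41, 85, 69, 67, 1, 28, 60, 54]
  41 vs larger child 85 at index 1, swap → [85, 41, 69, 67, 1, 28, 60, 54]
  41 vs larger child 67 at index 3, swap → [85, 67, 69, 41, 1, 28, 60, 54]
  41 vs only child 54 at index 7, swap → [85, 67, 69, 54, 1, 28, 60, 41]
extract-max → returns 85:
  remove root 85; move last element 41 to root → [41, 67, 69, 54, 1, 28, 60]
  41 vs larger child 69 at index 2, swap → [69, 67, 41, 54, 1, 28, 60]
  41 vs larger child 60 at index 6, swap → [69, 67, 60, 54, 1, 28, 41]
extract-max → returns 69:
  remove root 69; move last element 41 to root → [41, 67, 60, 54, 1, 28]
  41 vs larger child 67 at index 1, swap → [67, 41, 60, 54, 1, 28]
  41 vs larger child 54 at index 3, swap → [67, 54, 60, 41, 1, 28]
insert 26:
  append 26 at index 6 → [67, 54, 60, 41, 1, 28, 26] (no swap needed)
insert 16:
  append 16 at index 7 → [67, 54, 60, 41, 1, 28, 26, 16] (no swap needed)
insert 22:
  append 22 at index 8 → [67, 54, 60, 41, 1, 28, 26, 16, 22] (no swap needed)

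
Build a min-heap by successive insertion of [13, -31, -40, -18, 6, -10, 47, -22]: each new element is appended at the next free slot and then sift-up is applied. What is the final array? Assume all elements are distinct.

Insert 13:
  append 13 at index 0 → [13] (no swap needed)
Insert -31:
  append -31 at index 1 → [13, -31]
  -31 < parent 13 at index 0, swap → [-31, 13]
Insert -40:
  append -40 at index 2 → [-31, 13, -40]
  -40 < parent -31 at index 0, swap → [-40, 13, -31]
Insert -18:
  append -18 at index 3 → [-40, 13, -31, -18]
  -18 < parent 13 at index 1, swap → [-40, -18, -31, 13]
Insert 6:
  append 6 at index 4 → [-40, -18, -31, 13, 6] (no swap needed)
Insert -10:
  append -10 at index 5 → [-40, -18, -31, 13, 6, -10] (no swap needed)
Insert 47:
  append 47 at index 6 → [-40, -18, -31, 13, 6, -10, 47] (no swap needed)
Insert -22:
  append -22 at index 7 → [-40, -18, -31, 13, 6, -10, 47, -22]
  -22 < parent 13 at index 3, swap → [-40, -18, -31, -22, 6, -10, 47, 13]
  -22 < parent -18 at index 1, swap → [-40, -22, -31, -18, 6, -10, 47, 13]

[-40, -22, -31, -18, 6, -10, 47, 13]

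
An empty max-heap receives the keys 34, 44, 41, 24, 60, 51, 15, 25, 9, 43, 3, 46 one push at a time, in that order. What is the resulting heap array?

[60, 44, 51, 25, 43, 46, 15, 24, 9, 34, 3, 41]

Insert 34:
  append 34 at index 0 → [34] (no swap needed)
Insert 44:
  append 44 at index 1 → [34, 44]
  44 > parent 34 at index 0, swap → [44, 34]
Insert 41:
  append 41 at index 2 → [44, 34, 41] (no swap needed)
Insert 24:
  append 24 at index 3 → [44, 34, 41, 24] (no swap needed)
Insert 60:
  append 60 at index 4 → [44, 34, 41, 24, 60]
  60 > parent 34 at index 1, swap → [44, 60, 41, 24, 34]
  60 > parent 44 at index 0, swap → [60, 44, 41, 24, 34]
Insert 51:
  append 51 at index 5 → [60, 44, 41, 24, 34, 51]
  51 > parent 41 at index 2, swap → [60, 44, 51, 24, 34, 41]
Insert 15:
  append 15 at index 6 → [60, 44, 51, 24, 34, 41, 15] (no swap needed)
Insert 25:
  append 25 at index 7 → [60, 44, 51, 24, 34, 41, 15, 25]
  25 > parent 24 at index 3, swap → [60, 44, 51, 25, 34, 41, 15, 24]
Insert 9:
  append 9 at index 8 → [60, 44, 51, 25, 34, 41, 15, 24, 9] (no swap needed)
Insert 43:
  append 43 at index 9 → [60, 44, 51, 25, 34, 41, 15, 24, 9, 43]
  43 > parent 34 at index 4, swap → [60, 44, 51, 25, 43, 41, 15, 24, 9, 34]
Insert 3:
  append 3 at index 10 → [60, 44, 51, 25, 43, 41, 15, 24, 9, 34, 3] (no swap needed)
Insert 46:
  append 46 at index 11 → [60, 44, 51, 25, 43, 41, 15, 24, 9, 34, 3, 46]
  46 > parent 41 at index 5, swap → [60, 44, 51, 25, 43, 46, 15, 24, 9, 34, 3, 41]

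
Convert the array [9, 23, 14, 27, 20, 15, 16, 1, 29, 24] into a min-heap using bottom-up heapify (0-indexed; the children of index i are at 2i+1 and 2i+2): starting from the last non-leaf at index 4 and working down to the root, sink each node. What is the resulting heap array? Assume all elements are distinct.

sift down from index 4: already satisfies heap property
sift down from index 3:
  27 vs smaller child 1 at index 7, swap → [9, 23, 14, 1, 20, 15, 16, 27, 29, 24]
sift down from index 2: already satisfies heap property
sift down from index 1:
  23 vs smaller child 1 at index 3, swap → [9, 1, 14, 23, 20, 15, 16, 27, 29, 24]
sift down from index 0:
  9 vs smaller child 1 at index 1, swap → [1, 9, 14, 23, 20, 15, 16, 27, 29, 24]

[1, 9, 14, 23, 20, 15, 16, 27, 29, 24]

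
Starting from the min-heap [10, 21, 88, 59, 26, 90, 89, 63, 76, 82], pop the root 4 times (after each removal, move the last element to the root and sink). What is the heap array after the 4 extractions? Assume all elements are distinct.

[63, 76, 88, 89, 82, 90]

extract-min #1 returns 10:
  remove root 10; move last element 82 to root → [82, 21, 88, 59, 26, 90, 89, 63, 76]
  82 vs smaller child 21 at index 1, swap → [21, 82, 88, 59, 26, 90, 89, 63, 76]
  82 vs smaller child 26 at index 4, swap → [21, 26, 88, 59, 82, 90, 89, 63, 76]
extract-min #2 returns 21:
  remove root 21; move last element 76 to root → [76, 26, 88, 59, 82, 90, 89, 63]
  76 vs smaller child 26 at index 1, swap → [26, 76, 88, 59, 82, 90, 89, 63]
  76 vs smaller child 59 at index 3, swap → [26, 59, 88, 76, 82, 90, 89, 63]
  76 vs only child 63 at index 7, swap → [26, 59, 88, 63, 82, 90, 89, 76]
extract-min #3 returns 26:
  remove root 26; move last element 76 to root → [76, 59, 88, 63, 82, 90, 89]
  76 vs smaller child 59 at index 1, swap → [59, 76, 88, 63, 82, 90, 89]
  76 vs smaller child 63 at index 3, swap → [59, 63, 88, 76, 82, 90, 89]
extract-min #4 returns 59:
  remove root 59; move last element 89 to root → [89, 63, 88, 76, 82, 90]
  89 vs smaller child 63 at index 1, swap → [63, 89, 88, 76, 82, 90]
  89 vs smaller child 76 at index 3, swap → [63, 76, 88, 89, 82, 90]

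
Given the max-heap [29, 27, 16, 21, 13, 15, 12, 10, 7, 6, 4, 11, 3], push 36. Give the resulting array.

[36, 27, 29, 21, 13, 15, 16, 10, 7, 6, 4, 11, 3, 12]

append 36 at index 13 → [29, 27, 16, 21, 13, 15, 12, 10, 7, 6, 4, 11, 3, 36]
36 > parent 12 at index 6, swap → [29, 27, 16, 21, 13, 15, 36, 10, 7, 6, 4, 11, 3, 12]
36 > parent 16 at index 2, swap → [29, 27, 36, 21, 13, 15, 16, 10, 7, 6, 4, 11, 3, 12]
36 > parent 29 at index 0, swap → [36, 27, 29, 21, 13, 15, 16, 10, 7, 6, 4, 11, 3, 12]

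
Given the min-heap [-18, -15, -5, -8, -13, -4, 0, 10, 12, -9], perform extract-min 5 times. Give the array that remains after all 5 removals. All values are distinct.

[-5, 0, -4, 10, 12]

extract-min #1 returns -18:
  remove root -18; move last element -9 to root → [-9, -15, -5, -8, -13, -4, 0, 10, 12]
  -9 vs smaller child -15 at index 1, swap → [-15, -9, -5, -8, -13, -4, 0, 10, 12]
  -9 vs smaller child -13 at index 4, swap → [-15, -13, -5, -8, -9, -4, 0, 10, 12]
extract-min #2 returns -15:
  remove root -15; move last element 12 to root → [12, -13, -5, -8, -9, -4, 0, 10]
  12 vs smaller child -13 at index 1, swap → [-13, 12, -5, -8, -9, -4, 0, 10]
  12 vs smaller child -9 at index 4, swap → [-13, -9, -5, -8, 12, -4, 0, 10]
extract-min #3 returns -13:
  remove root -13; move last element 10 to root → [10, -9, -5, -8, 12, -4, 0]
  10 vs smaller child -9 at index 1, swap → [-9, 10, -5, -8, 12, -4, 0]
  10 vs smaller child -8 at index 3, swap → [-9, -8, -5, 10, 12, -4, 0]
extract-min #4 returns -9:
  remove root -9; move last element 0 to root → [0, -8, -5, 10, 12, -4]
  0 vs smaller child -8 at index 1, swap → [-8, 0, -5, 10, 12, -4]
extract-min #5 returns -8:
  remove root -8; move last element -4 to root → [-4, 0, -5, 10, 12]
  -4 vs smaller child -5 at index 2, swap → [-5, 0, -4, 10, 12]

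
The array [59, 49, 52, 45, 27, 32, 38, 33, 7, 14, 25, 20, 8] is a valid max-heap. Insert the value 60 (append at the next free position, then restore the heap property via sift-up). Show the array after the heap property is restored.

append 60 at index 13 → [59, 49, 52, 45, 27, 32, 38, 33, 7, 14, 25, 20, 8, 60]
60 > parent 38 at index 6, swap → [59, 49, 52, 45, 27, 32, 60, 33, 7, 14, 25, 20, 8, 38]
60 > parent 52 at index 2, swap → [59, 49, 60, 45, 27, 32, 52, 33, 7, 14, 25, 20, 8, 38]
60 > parent 59 at index 0, swap → [60, 49, 59, 45, 27, 32, 52, 33, 7, 14, 25, 20, 8, 38]

[60, 49, 59, 45, 27, 32, 52, 33, 7, 14, 25, 20, 8, 38]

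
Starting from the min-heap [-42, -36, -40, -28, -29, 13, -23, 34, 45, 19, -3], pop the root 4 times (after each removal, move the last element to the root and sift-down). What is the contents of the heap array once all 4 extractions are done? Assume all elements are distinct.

[-28, 19, -23, 34, 45, 13, -3]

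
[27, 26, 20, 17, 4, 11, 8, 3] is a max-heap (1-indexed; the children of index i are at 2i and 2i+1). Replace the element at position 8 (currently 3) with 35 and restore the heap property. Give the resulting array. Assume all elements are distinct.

set index 8 from 3 to 35 → [27, 26, 20, 17, 4, 11, 8, 35]
35 > parent 17 at index 4, swap → [27, 26, 20, 35, 4, 11, 8, 17]
35 > parent 26 at index 2, swap → [27, 35, 20, 26, 4, 11, 8, 17]
35 > parent 27 at index 1, swap → [35, 27, 20, 26, 4, 11, 8, 17]

[35, 27, 20, 26, 4, 11, 8, 17]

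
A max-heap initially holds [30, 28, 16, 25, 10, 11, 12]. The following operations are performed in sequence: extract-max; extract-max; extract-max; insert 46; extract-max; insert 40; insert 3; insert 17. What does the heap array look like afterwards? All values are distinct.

[40, 16, 17, 11, 12, 3, 10]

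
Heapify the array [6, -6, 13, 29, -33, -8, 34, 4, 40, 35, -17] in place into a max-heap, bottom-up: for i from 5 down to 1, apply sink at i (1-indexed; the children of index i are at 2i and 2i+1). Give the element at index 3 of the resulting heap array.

sift down from index 5:
  -33 vs larger child 35 at index 10, swap → [6, -6, 13, 29, 35, -8, 34, 4, 40, -33, -17]
sift down from index 4:
  29 vs larger child 40 at index 9, swap → [6, -6, 13, 40, 35, -8, 34, 4, 29, -33, -17]
sift down from index 3:
  13 vs larger child 34 at index 7, swap → [6, -6, 34, 40, 35, -8, 13, 4, 29, -33, -17]
sift down from index 2:
  -6 vs larger child 40 at index 4, swap → [6, 40, 34, -6, 35, -8, 13, 4, 29, -33, -17]
  -6 vs larger child 29 at index 9, swap → [6, 40, 34, 29, 35, -8, 13, 4, -6, -33, -17]
sift down from index 1:
  6 vs larger child 40 at index 2, swap → [40, 6, 34, 29, 35, -8, 13, 4, -6, -33, -17]
  6 vs larger child 35 at index 5, swap → [40, 35, 34, 29, 6, -8, 13, 4, -6, -33, -17]
resulting array: [40, 35, 34, 29, 6, -8, 13, 4, -6, -33, -17]

34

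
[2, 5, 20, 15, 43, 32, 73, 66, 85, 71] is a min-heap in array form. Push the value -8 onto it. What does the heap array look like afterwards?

[-8, 2, 20, 15, 5, 32, 73, 66, 85, 71, 43]

append -8 at index 10 → [2, 5, 20, 15, 43, 32, 73, 66, 85, 71, -8]
-8 < parent 43 at index 4, swap → [2, 5, 20, 15, -8, 32, 73, 66, 85, 71, 43]
-8 < parent 5 at index 1, swap → [2, -8, 20, 15, 5, 32, 73, 66, 85, 71, 43]
-8 < parent 2 at index 0, swap → [-8, 2, 20, 15, 5, 32, 73, 66, 85, 71, 43]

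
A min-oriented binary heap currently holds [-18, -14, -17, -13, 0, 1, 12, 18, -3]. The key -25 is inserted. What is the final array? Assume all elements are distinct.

append -25 at index 9 → [-18, -14, -17, -13, 0, 1, 12, 18, -3, -25]
-25 < parent 0 at index 4, swap → [-18, -14, -17, -13, -25, 1, 12, 18, -3, 0]
-25 < parent -14 at index 1, swap → [-18, -25, -17, -13, -14, 1, 12, 18, -3, 0]
-25 < parent -18 at index 0, swap → [-25, -18, -17, -13, -14, 1, 12, 18, -3, 0]

[-25, -18, -17, -13, -14, 1, 12, 18, -3, 0]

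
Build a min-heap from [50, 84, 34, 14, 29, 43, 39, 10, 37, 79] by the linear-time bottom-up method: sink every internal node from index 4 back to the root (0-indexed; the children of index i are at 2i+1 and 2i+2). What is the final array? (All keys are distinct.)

[10, 14, 34, 37, 29, 43, 39, 84, 50, 79]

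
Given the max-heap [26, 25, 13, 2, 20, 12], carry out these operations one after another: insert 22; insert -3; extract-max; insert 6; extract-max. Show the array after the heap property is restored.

[22, 20, 13, 6, -3, 12, 2]

insert 22:
  append 22 at index 6 → [26, 25, 13, 2, 20, 12, 22]
  22 > parent 13 at index 2, swap → [26, 25, 22, 2, 20, 12, 13]
insert -3:
  append -3 at index 7 → [26, 25, 22, 2, 20, 12, 13, -3] (no swap needed)
extract-max → returns 26:
  remove root 26; move last element -3 to root → [-3, 25, 22, 2, 20, 12, 13]
  -3 vs larger child 25 at index 1, swap → [25, -3, 22, 2, 20, 12, 13]
  -3 vs larger child 20 at index 4, swap → [25, 20, 22, 2, -3, 12, 13]
insert 6:
  append 6 at index 7 → [25, 20, 22, 2, -3, 12, 13, 6]
  6 > parent 2 at index 3, swap → [25, 20, 22, 6, -3, 12, 13, 2]
extract-max → returns 25:
  remove root 25; move last element 2 to root → [2, 20, 22, 6, -3, 12, 13]
  2 vs larger child 22 at index 2, swap → [22, 20, 2, 6, -3, 12, 13]
  2 vs larger child 13 at index 6, swap → [22, 20, 13, 6, -3, 12, 2]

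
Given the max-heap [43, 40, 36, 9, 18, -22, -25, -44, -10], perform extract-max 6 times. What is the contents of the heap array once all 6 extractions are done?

extract-max #1 returns 43:
  remove root 43; move last element -10 to root → [-10, 40, 36, 9, 18, -22, -25, -44]
  -10 vs larger child 40 at index 1, swap → [40, -10, 36, 9, 18, -22, -25, -44]
  -10 vs larger child 18 at index 4, swap → [40, 18, 36, 9, -10, -22, -25, -44]
extract-max #2 returns 40:
  remove root 40; move last element -44 to root → [-44, 18, 36, 9, -10, -22, -25]
  -44 vs larger child 36 at index 2, swap → [36, 18, -44, 9, -10, -22, -25]
  -44 vs larger child -22 at index 5, swap → [36, 18, -22, 9, -10, -44, -25]
extract-max #3 returns 36:
  remove root 36; move last element -25 to root → [-25, 18, -22, 9, -10, -44]
  -25 vs larger child 18 at index 1, swap → [18, -25, -22, 9, -10, -44]
  -25 vs larger child 9 at index 3, swap → [18, 9, -22, -25, -10, -44]
extract-max #4 returns 18:
  remove root 18; move last element -44 to root → [-44, 9, -22, -25, -10]
  -44 vs larger child 9 at index 1, swap → [9, -44, -22, -25, -10]
  -44 vs larger child -10 at index 4, swap → [9, -10, -22, -25, -44]
extract-max #5 returns 9:
  remove root 9; move last element -44 to root → [-44, -10, -22, -25]
  -44 vs larger child -10 at index 1, swap → [-10, -44, -22, -25]
  -44 vs only child -25 at index 3, swap → [-10, -25, -22, -44]
extract-max #6 returns -10:
  remove root -10; move last element -44 to root → [-44, -25, -22]
  -44 vs larger child -22 at index 2, swap → [-22, -25, -44]

[-22, -25, -44]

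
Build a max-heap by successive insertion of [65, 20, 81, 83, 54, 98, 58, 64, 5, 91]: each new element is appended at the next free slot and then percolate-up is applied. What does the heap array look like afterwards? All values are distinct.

[98, 91, 83, 64, 81, 65, 58, 20, 5, 54]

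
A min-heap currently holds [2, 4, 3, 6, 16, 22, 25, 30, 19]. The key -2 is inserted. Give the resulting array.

append -2 at index 9 → [2, 4, 3, 6, 16, 22, 25, 30, 19, -2]
-2 < parent 16 at index 4, swap → [2, 4, 3, 6, -2, 22, 25, 30, 19, 16]
-2 < parent 4 at index 1, swap → [2, -2, 3, 6, 4, 22, 25, 30, 19, 16]
-2 < parent 2 at index 0, swap → [-2, 2, 3, 6, 4, 22, 25, 30, 19, 16]

[-2, 2, 3, 6, 4, 22, 25, 30, 19, 16]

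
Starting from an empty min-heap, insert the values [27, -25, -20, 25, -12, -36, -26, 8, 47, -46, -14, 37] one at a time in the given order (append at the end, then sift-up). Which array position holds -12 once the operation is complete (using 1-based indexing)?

Insert 27:
  append 27 at index 1 → [27] (no swap needed)
Insert -25:
  append -25 at index 2 → [27, -25]
  -25 < parent 27 at index 1, swap → [-25, 27]
Insert -20:
  append -20 at index 3 → [-25, 27, -20] (no swap needed)
Insert 25:
  append 25 at index 4 → [-25, 27, -20, 25]
  25 < parent 27 at index 2, swap → [-25, 25, -20, 27]
Insert -12:
  append -12 at index 5 → [-25, 25, -20, 27, -12]
  -12 < parent 25 at index 2, swap → [-25, -12, -20, 27, 25]
Insert -36:
  append -36 at index 6 → [-25, -12, -20, 27, 25, -36]
  -36 < parent -20 at index 3, swap → [-25, -12, -36, 27, 25, -20]
  -36 < parent -25 at index 1, swap → [-36, -12, -25, 27, 25, -20]
Insert -26:
  append -26 at index 7 → [-36, -12, -25, 27, 25, -20, -26]
  -26 < parent -25 at index 3, swap → [-36, -12, -26, 27, 25, -20, -25]
Insert 8:
  append 8 at index 8 → [-36, -12, -26, 27, 25, -20, -25, 8]
  8 < parent 27 at index 4, swap → [-36, -12, -26, 8, 25, -20, -25, 27]
Insert 47:
  append 47 at index 9 → [-36, -12, -26, 8, 25, -20, -25, 27, 47] (no swap needed)
Insert -46:
  append -46 at index 10 → [-36, -12, -26, 8, 25, -20, -25, 27, 47, -46]
  -46 < parent 25 at index 5, swap → [-36, -12, -26, 8, -46, -20, -25, 27, 47, 25]
  -46 < parent -12 at index 2, swap → [-36, -46, -26, 8, -12, -20, -25, 27, 47, 25]
  -46 < parent -36 at index 1, swap → [-46, -36, -26, 8, -12, -20, -25, 27, 47, 25]
Insert -14:
  append -14 at index 11 → [-46, -36, -26, 8, -12, -20, -25, 27, 47, 25, -14]
  -14 < parent -12 at index 5, swap → [-46, -36, -26, 8, -14, -20, -25, 27, 47, 25, -12]
Insert 37:
  append 37 at index 12 → [-46, -36, -26, 8, -14, -20, -25, 27, 47, 25, -12, 37] (no swap needed)
resulting array: [-46, -36, -26, 8, -14, -20, -25, 27, 47, 25, -12, 37]

11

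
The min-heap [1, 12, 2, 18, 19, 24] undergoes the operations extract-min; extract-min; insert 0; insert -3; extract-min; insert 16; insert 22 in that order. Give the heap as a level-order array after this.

[0, 12, 16, 19, 18, 24, 22]

extract-min → returns 1:
  remove root 1; move last element 24 to root → [24, 12, 2, 18, 19]
  24 vs smaller child 2 at index 2, swap → [2, 12, 24, 18, 19]
extract-min → returns 2:
  remove root 2; move last element 19 to root → [19, 12, 24, 18]
  19 vs smaller child 12 at index 1, swap → [12, 19, 24, 18]
  19 vs only child 18 at index 3, swap → [12, 18, 24, 19]
insert 0:
  append 0 at index 4 → [12, 18, 24, 19, 0]
  0 < parent 18 at index 1, swap → [12, 0, 24, 19, 18]
  0 < parent 12 at index 0, swap → [0, 12, 24, 19, 18]
insert -3:
  append -3 at index 5 → [0, 12, 24, 19, 18, -3]
  -3 < parent 24 at index 2, swap → [0, 12, -3, 19, 18, 24]
  -3 < parent 0 at index 0, swap → [-3, 12, 0, 19, 18, 24]
extract-min → returns -3:
  remove root -3; move last element 24 to root → [24, 12, 0, 19, 18]
  24 vs smaller child 0 at index 2, swap → [0, 12, 24, 19, 18]
insert 16:
  append 16 at index 5 → [0, 12, 24, 19, 18, 16]
  16 < parent 24 at index 2, swap → [0, 12, 16, 19, 18, 24]
insert 22:
  append 22 at index 6 → [0, 12, 16, 19, 18, 24, 22] (no swap needed)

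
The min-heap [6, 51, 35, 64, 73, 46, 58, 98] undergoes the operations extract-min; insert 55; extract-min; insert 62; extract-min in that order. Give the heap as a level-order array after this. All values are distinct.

[51, 55, 58, 62, 73, 98, 64]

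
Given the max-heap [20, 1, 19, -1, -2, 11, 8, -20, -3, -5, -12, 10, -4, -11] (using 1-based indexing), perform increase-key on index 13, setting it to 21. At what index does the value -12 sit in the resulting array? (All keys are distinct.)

11

set index 13 from -4 to 21 → [20, 1, 19, -1, -2, 11, 8, -20, -3, -5, -12, 10, 21, -11]
21 > parent 11 at index 6, swap → [20, 1, 19, -1, -2, 21, 8, -20, -3, -5, -12, 10, 11, -11]
21 > parent 19 at index 3, swap → [20, 1, 21, -1, -2, 19, 8, -20, -3, -5, -12, 10, 11, -11]
21 > parent 20 at index 1, swap → [21, 1, 20, -1, -2, 19, 8, -20, -3, -5, -12, 10, 11, -11]
resulting array: [21, 1, 20, -1, -2, 19, 8, -20, -3, -5, -12, 10, 11, -11]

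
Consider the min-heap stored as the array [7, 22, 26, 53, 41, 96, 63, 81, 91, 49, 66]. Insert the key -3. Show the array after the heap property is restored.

append -3 at index 11 → [7, 22, 26, 53, 41, 96, 63, 81, 91, 49, 66, -3]
-3 < parent 96 at index 5, swap → [7, 22, 26, 53, 41, -3, 63, 81, 91, 49, 66, 96]
-3 < parent 26 at index 2, swap → [7, 22, -3, 53, 41, 26, 63, 81, 91, 49, 66, 96]
-3 < parent 7 at index 0, swap → [-3, 22, 7, 53, 41, 26, 63, 81, 91, 49, 66, 96]

[-3, 22, 7, 53, 41, 26, 63, 81, 91, 49, 66, 96]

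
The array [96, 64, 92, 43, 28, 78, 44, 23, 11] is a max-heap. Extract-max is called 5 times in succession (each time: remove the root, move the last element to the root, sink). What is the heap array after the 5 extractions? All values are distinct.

extract-max #1 returns 96:
  remove root 96; move last element 11 to root → [11, 64, 92, 43, 28, 78, 44, 23]
  11 vs larger child 92 at index 2, swap → [92, 64, 11, 43, 28, 78, 44, 23]
  11 vs larger child 78 at index 5, swap → [92, 64, 78, 43, 28, 11, 44, 23]
extract-max #2 returns 92:
  remove root 92; move last element 23 to root → [23, 64, 78, 43, 28, 11, 44]
  23 vs larger child 78 at index 2, swap → [78, 64, 23, 43, 28, 11, 44]
  23 vs larger child 44 at index 6, swap → [78, 64, 44, 43, 28, 11, 23]
extract-max #3 returns 78:
  remove root 78; move last element 23 to root → [23, 64, 44, 43, 28, 11]
  23 vs larger child 64 at index 1, swap → [64, 23, 44, 43, 28, 11]
  23 vs larger child 43 at index 3, swap → [64, 43, 44, 23, 28, 11]
extract-max #4 returns 64:
  remove root 64; move last element 11 to root → [11, 43, 44, 23, 28]
  11 vs larger child 44 at index 2, swap → [44, 43, 11, 23, 28]
extract-max #5 returns 44:
  remove root 44; move last element 28 to root → [28, 43, 11, 23]
  28 vs larger child 43 at index 1, swap → [43, 28, 11, 23]

[43, 28, 11, 23]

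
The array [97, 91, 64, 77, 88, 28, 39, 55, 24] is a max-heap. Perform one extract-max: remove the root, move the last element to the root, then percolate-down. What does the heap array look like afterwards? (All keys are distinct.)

remove root 97; move last element 24 to root → [24, 91, 64, 77, 88, 28, 39, 55]
24 vs larger child 91 at index 1, swap → [91, 24, 64, 77, 88, 28, 39, 55]
24 vs larger child 88 at index 4, swap → [91, 88, 64, 77, 24, 28, 39, 55]

[91, 88, 64, 77, 24, 28, 39, 55]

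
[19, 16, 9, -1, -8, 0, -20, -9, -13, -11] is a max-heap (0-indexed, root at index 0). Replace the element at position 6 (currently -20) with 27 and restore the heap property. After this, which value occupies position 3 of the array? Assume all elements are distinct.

-1

set index 6 from -20 to 27 → [19, 16, 9, -1, -8, 0, 27, -9, -13, -11]
27 > parent 9 at index 2, swap → [19, 16, 27, -1, -8, 0, 9, -9, -13, -11]
27 > parent 19 at index 0, swap → [27, 16, 19, -1, -8, 0, 9, -9, -13, -11]
resulting array: [27, 16, 19, -1, -8, 0, 9, -9, -13, -11]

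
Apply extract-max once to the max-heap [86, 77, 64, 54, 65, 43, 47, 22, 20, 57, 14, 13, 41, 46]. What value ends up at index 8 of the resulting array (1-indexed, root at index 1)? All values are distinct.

remove root 86; move last element 46 to root → [46, 77, 64, 54, 65, 43, 47, 22, 20, 57, 14, 13, 41]
46 vs larger child 77 at index 2, swap → [77, 46, 64, 54, 65, 43, 47, 22, 20, 57, 14, 13, 41]
46 vs larger child 65 at index 5, swap → [77, 65, 64, 54, 46, 43, 47, 22, 20, 57, 14, 13, 41]
46 vs larger child 57 at index 10, swap → [77, 65, 64, 54, 57, 43, 47, 22, 20, 46, 14, 13, 41]
resulting array: [77, 65, 64, 54, 57, 43, 47, 22, 20, 46, 14, 13, 41]

22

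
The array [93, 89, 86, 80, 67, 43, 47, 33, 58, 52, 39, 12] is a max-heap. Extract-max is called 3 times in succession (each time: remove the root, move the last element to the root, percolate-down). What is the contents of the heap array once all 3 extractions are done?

[80, 67, 47, 58, 52, 43, 39, 33, 12]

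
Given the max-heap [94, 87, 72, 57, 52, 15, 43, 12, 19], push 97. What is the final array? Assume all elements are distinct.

[97, 94, 72, 57, 87, 15, 43, 12, 19, 52]

append 97 at index 9 → [94, 87, 72, 57, 52, 15, 43, 12, 19, 97]
97 > parent 52 at index 4, swap → [94, 87, 72, 57, 97, 15, 43, 12, 19, 52]
97 > parent 87 at index 1, swap → [94, 97, 72, 57, 87, 15, 43, 12, 19, 52]
97 > parent 94 at index 0, swap → [97, 94, 72, 57, 87, 15, 43, 12, 19, 52]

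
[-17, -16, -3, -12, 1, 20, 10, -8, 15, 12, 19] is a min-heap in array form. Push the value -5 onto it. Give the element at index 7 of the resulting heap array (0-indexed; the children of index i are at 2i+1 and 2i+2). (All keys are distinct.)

-8

append -5 at index 11 → [-17, -16, -3, -12, 1, 20, 10, -8, 15, 12, 19, -5]
-5 < parent 20 at index 5, swap → [-17, -16, -3, -12, 1, -5, 10, -8, 15, 12, 19, 20]
-5 < parent -3 at index 2, swap → [-17, -16, -5, -12, 1, -3, 10, -8, 15, 12, 19, 20]
resulting array: [-17, -16, -5, -12, 1, -3, 10, -8, 15, 12, 19, 20]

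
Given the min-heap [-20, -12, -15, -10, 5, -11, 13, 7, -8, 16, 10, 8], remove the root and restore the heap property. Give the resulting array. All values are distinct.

remove root -20; move last element 8 to root → [8, -12, -15, -10, 5, -11, 13, 7, -8, 16, 10]
8 vs smaller child -15 at index 2, swap → [-15, -12, 8, -10, 5, -11, 13, 7, -8, 16, 10]
8 vs smaller child -11 at index 5, swap → [-15, -12, -11, -10, 5, 8, 13, 7, -8, 16, 10]

[-15, -12, -11, -10, 5, 8, 13, 7, -8, 16, 10]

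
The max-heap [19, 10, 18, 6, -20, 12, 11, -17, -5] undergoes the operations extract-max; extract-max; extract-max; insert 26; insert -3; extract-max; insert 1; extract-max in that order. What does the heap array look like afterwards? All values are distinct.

extract-max → returns 19:
  remove root 19; move last element -5 to root → [-5, 10, 18, 6, -20, 12, 11, -17]
  -5 vs larger child 18 at index 2, swap → [18, 10, -5, 6, -20, 12, 11, -17]
  -5 vs larger child 12 at index 5, swap → [18, 10, 12, 6, -20, -5, 11, -17]
extract-max → returns 18:
  remove root 18; move last element -17 to root → [-17, 10, 12, 6, -20, -5, 11]
  -17 vs larger child 12 at index 2, swap → [12, 10, -17, 6, -20, -5, 11]
  -17 vs larger child 11 at index 6, swap → [12, 10, 11, 6, -20, -5, -17]
extract-max → returns 12:
  remove root 12; move last element -17 to root → [-17, 10, 11, 6, -20, -5]
  -17 vs larger child 11 at index 2, swap → [11, 10, -17, 6, -20, -5]
  -17 vs only child -5 at index 5, swap → [11, 10, -5, 6, -20, -17]
insert 26:
  append 26 at index 6 → [11, 10, -5, 6, -20, -17, 26]
  26 > parent -5 at index 2, swap → [11, 10, 26, 6, -20, -17, -5]
  26 > parent 11 at index 0, swap → [26, 10, 11, 6, -20, -17, -5]
insert -3:
  append -3 at index 7 → [26, 10, 11, 6, -20, -17, -5, -3] (no swap needed)
extract-max → returns 26:
  remove root 26; move last element -3 to root → [-3, 10, 11, 6, -20, -17, -5]
  -3 vs larger child 11 at index 2, swap → [11, 10, -3, 6, -20, -17, -5]
insert 1:
  append 1 at index 7 → [11, 10, -3, 6, -20, -17, -5, 1] (no swap needed)
extract-max → returns 11:
  remove root 11; move last element 1 to root → [1, 10, -3, 6, -20, -17, -5]
  1 vs larger child 10 at index 1, swap → [10, 1, -3, 6, -20, -17, -5]
  1 vs larger child 6 at index 3, swap → [10, 6, -3, 1, -20, -17, -5]

[10, 6, -3, 1, -20, -17, -5]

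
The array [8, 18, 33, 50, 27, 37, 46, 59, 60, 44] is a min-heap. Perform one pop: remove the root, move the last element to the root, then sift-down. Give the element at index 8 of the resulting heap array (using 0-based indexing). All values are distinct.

remove root 8; move last element 44 to root → [44, 18, 33, 50, 27, 37, 46, 59, 60]
44 vs smaller child 18 at index 1, swap → [18, 44, 33, 50, 27, 37, 46, 59, 60]
44 vs smaller child 27 at index 4, swap → [18, 27, 33, 50, 44, 37, 46, 59, 60]
resulting array: [18, 27, 33, 50, 44, 37, 46, 59, 60]

60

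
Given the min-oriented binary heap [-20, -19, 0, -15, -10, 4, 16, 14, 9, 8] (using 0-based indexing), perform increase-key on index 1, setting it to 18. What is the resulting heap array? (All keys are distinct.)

[-20, -15, 0, 9, -10, 4, 16, 14, 18, 8]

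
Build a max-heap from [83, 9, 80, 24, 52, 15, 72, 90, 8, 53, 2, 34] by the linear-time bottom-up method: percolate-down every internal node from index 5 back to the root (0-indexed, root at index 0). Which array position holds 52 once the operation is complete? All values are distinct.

9

sift down from index 5:
  15 vs only child 34 at index 11, swap → [83, 9, 80, 24, 52, 34, 72, 90, 8, 53, 2, 15]
sift down from index 4:
  52 vs larger child 53 at index 9, swap → [83, 9, 80, 24, 53, 34, 72, 90, 8, 52, 2, 15]
sift down from index 3:
  24 vs larger child 90 at index 7, swap → [83, 9, 80, 90, 53, 34, 72, 24, 8, 52, 2, 15]
sift down from index 2: already satisfies heap property
sift down from index 1:
  9 vs larger child 90 at index 3, swap → [83, 90, 80, 9, 53, 34, 72, 24, 8, 52, 2, 15]
  9 vs larger child 24 at index 7, swap → [83, 90, 80, 24, 53, 34, 72, 9, 8, 52, 2, 15]
sift down from index 0:
  83 vs larger child 90 at index 1, swap → [90, 83, 80, 24, 53, 34, 72, 9, 8, 52, 2, 15]
resulting array: [90, 83, 80, 24, 53, 34, 72, 9, 8, 52, 2, 15]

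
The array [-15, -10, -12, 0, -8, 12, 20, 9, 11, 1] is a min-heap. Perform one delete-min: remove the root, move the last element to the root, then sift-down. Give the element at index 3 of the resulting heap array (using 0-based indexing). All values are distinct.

0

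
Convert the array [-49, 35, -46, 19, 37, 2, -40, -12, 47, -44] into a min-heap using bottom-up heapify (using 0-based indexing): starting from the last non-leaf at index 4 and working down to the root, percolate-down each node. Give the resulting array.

sift down from index 4:
  37 vs only child -44 at index 9, swap → [-49, 35, -46, 19, -44, 2, -40, -12, 47, 37]
sift down from index 3:
  19 vs smaller child -12 at index 7, swap → [-49, 35, -46, -12, -44, 2, -40, 19, 47, 37]
sift down from index 2: already satisfies heap property
sift down from index 1:
  35 vs smaller child -44 at index 4, swap → [-49, -44, -46, -12, 35, 2, -40, 19, 47, 37]
sift down from index 0: already satisfies heap property

[-49, -44, -46, -12, 35, 2, -40, 19, 47, 37]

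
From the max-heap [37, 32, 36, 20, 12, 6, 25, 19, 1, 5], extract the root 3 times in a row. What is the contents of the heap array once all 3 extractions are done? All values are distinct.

extract-max #1 returns 37:
  remove root 37; move last element 5 to root → [5, 32, 36, 20, 12, 6, 25, 19, 1]
  5 vs larger child 36 at index 2, swap → [36, 32, 5, 20, 12, 6, 25, 19, 1]
  5 vs larger child 25 at index 6, swap → [36, 32, 25, 20, 12, 6, 5, 19, 1]
extract-max #2 returns 36:
  remove root 36; move last element 1 to root → [1, 32, 25, 20, 12, 6, 5, 19]
  1 vs larger child 32 at index 1, swap → [32, 1, 25, 20, 12, 6, 5, 19]
  1 vs larger child 20 at index 3, swap → [32, 20, 25, 1, 12, 6, 5, 19]
  1 vs only child 19 at index 7, swap → [32, 20, 25, 19, 12, 6, 5, 1]
extract-max #3 returns 32:
  remove root 32; move last element 1 to root → [1, 20, 25, 19, 12, 6, 5]
  1 vs larger child 25 at index 2, swap → [25, 20, 1, 19, 12, 6, 5]
  1 vs larger child 6 at index 5, swap → [25, 20, 6, 19, 12, 1, 5]

[25, 20, 6, 19, 12, 1, 5]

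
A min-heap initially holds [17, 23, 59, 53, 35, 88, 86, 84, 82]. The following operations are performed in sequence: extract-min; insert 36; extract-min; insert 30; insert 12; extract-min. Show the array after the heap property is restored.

[30, 35, 59, 36, 82, 88, 86, 84, 53]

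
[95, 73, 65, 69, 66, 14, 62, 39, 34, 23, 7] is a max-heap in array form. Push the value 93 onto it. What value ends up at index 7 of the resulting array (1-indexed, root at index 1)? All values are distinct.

append 93 at index 12 → [95, 73, 65, 69, 66, 14, 62, 39, 34, 23, 7, 93]
93 > parent 14 at index 6, swap → [95, 73, 65, 69, 66, 93, 62, 39, 34, 23, 7, 14]
93 > parent 65 at index 3, swap → [95, 73, 93, 69, 66, 65, 62, 39, 34, 23, 7, 14]
resulting array: [95, 73, 93, 69, 66, 65, 62, 39, 34, 23, 7, 14]

62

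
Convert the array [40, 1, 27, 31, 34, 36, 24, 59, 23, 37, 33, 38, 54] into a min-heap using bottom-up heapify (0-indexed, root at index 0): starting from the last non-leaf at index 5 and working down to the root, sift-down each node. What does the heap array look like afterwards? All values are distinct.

[1, 23, 24, 31, 33, 36, 27, 59, 40, 37, 34, 38, 54]

sift down from index 5: already satisfies heap property
sift down from index 4:
  34 vs smaller child 33 at index 10, swap → [40, 1, 27, 31, 33, 36, 24, 59, 23, 37, 34, 38, 54]
sift down from index 3:
  31 vs smaller child 23 at index 8, swap → [40, 1, 27, 23, 33, 36, 24, 59, 31, 37, 34, 38, 54]
sift down from index 2:
  27 vs smaller child 24 at index 6, swap → [40, 1, 24, 23, 33, 36, 27, 59, 31, 37, 34, 38, 54]
sift down from index 1: already satisfies heap property
sift down from index 0:
  40 vs smaller child 1 at index 1, swap → [1, 40, 24, 23, 33, 36, 27, 59, 31, 37, 34, 38, 54]
  40 vs smaller child 23 at index 3, swap → [1, 23, 24, 40, 33, 36, 27, 59, 31, 37, 34, 38, 54]
  40 vs smaller child 31 at index 8, swap → [1, 23, 24, 31, 33, 36, 27, 59, 40, 37, 34, 38, 54]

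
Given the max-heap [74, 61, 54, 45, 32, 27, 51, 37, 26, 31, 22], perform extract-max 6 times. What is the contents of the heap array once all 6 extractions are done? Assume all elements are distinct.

[32, 27, 31, 22, 26]

extract-max #1 returns 74:
  remove root 74; move last element 22 to root → [22, 61, 54, 45, 32, 27, 51, 37, 26, 31]
  22 vs larger child 61 at index 1, swap → [61, 22, 54, 45, 32, 27, 51, 37, 26, 31]
  22 vs larger child 45 at index 3, swap → [61, 45, 54, 22, 32, 27, 51, 37, 26, 31]
  22 vs larger child 37 at index 7, swap → [61, 45, 54, 37, 32, 27, 51, 22, 26, 31]
extract-max #2 returns 61:
  remove root 61; move last element 31 to root → [31, 45, 54, 37, 32, 27, 51, 22, 26]
  31 vs larger child 54 at index 2, swap → [54, 45, 31, 37, 32, 27, 51, 22, 26]
  31 vs larger child 51 at index 6, swap → [54, 45, 51, 37, 32, 27, 31, 22, 26]
extract-max #3 returns 54:
  remove root 54; move last element 26 to root → [26, 45, 51, 37, 32, 27, 31, 22]
  26 vs larger child 51 at index 2, swap → [51, 45, 26, 37, 32, 27, 31, 22]
  26 vs larger child 31 at index 6, swap → [51, 45, 31, 37, 32, 27, 26, 22]
extract-max #4 returns 51:
  remove root 51; move last element 22 to root → [22, 45, 31, 37, 32, 27, 26]
  22 vs larger child 45 at index 1, swap → [45, 22, 31, 37, 32, 27, 26]
  22 vs larger child 37 at index 3, swap → [45, 37, 31, 22, 32, 27, 26]
extract-max #5 returns 45:
  remove root 45; move last element 26 to root → [26, 37, 31, 22, 32, 27]
  26 vs larger child 37 at index 1, swap → [37, 26, 31, 22, 32, 27]
  26 vs larger child 32 at index 4, swap → [37, 32, 31, 22, 26, 27]
extract-max #6 returns 37:
  remove root 37; move last element 27 to root → [27, 32, 31, 22, 26]
  27 vs larger child 32 at index 1, swap → [32, 27, 31, 22, 26]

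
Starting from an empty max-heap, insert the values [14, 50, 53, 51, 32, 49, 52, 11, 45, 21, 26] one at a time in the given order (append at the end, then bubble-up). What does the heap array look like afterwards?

[53, 51, 52, 45, 32, 49, 50, 11, 14, 21, 26]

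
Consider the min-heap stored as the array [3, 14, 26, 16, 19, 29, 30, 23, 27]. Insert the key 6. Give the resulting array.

append 6 at index 9 → [3, 14, 26, 16, 19, 29, 30, 23, 27, 6]
6 < parent 19 at index 4, swap → [3, 14, 26, 16, 6, 29, 30, 23, 27, 19]
6 < parent 14 at index 1, swap → [3, 6, 26, 16, 14, 29, 30, 23, 27, 19]

[3, 6, 26, 16, 14, 29, 30, 23, 27, 19]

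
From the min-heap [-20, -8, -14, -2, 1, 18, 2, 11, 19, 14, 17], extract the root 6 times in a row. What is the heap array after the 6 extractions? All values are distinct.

extract-min #1 returns -20:
  remove root -20; move last element 17 to root → [17, -8, -14, -2, 1, 18, 2, 11, 19, 14]
  17 vs smaller child -14 at index 2, swap → [-14, -8, 17, -2, 1, 18, 2, 11, 19, 14]
  17 vs smaller child 2 at index 6, swap → [-14, -8, 2, -2, 1, 18, 17, 11, 19, 14]
extract-min #2 returns -14:
  remove root -14; move last element 14 to root → [14, -8, 2, -2, 1, 18, 17, 11, 19]
  14 vs smaller child -8 at index 1, swap → [-8, 14, 2, -2, 1, 18, 17, 11, 19]
  14 vs smaller child -2 at index 3, swap → [-8, -2, 2, 14, 1, 18, 17, 11, 19]
  14 vs smaller child 11 at index 7, swap → [-8, -2, 2, 11, 1, 18, 17, 14, 19]
extract-min #3 returns -8:
  remove root -8; move last element 19 to root → [19, -2, 2, 11, 1, 18, 17, 14]
  19 vs smaller child -2 at index 1, swap → [-2, 19, 2, 11, 1, 18, 17, 14]
  19 vs smaller child 1 at index 4, swap → [-2, 1, 2, 11, 19, 18, 17, 14]
extract-min #4 returns -2:
  remove root -2; move last element 14 to root → [14, 1, 2, 11, 19, 18, 17]
  14 vs smaller child 1 at index 1, swap → [1, 14, 2, 11, 19, 18, 17]
  14 vs smaller child 11 at index 3, swap → [1, 11, 2, 14, 19, 18, 17]
extract-min #5 returns 1:
  remove root 1; move last element 17 to root → [17, 11, 2, 14, 19, 18]
  17 vs smaller child 2 at index 2, swap → [2, 11, 17, 14, 19, 18]
extract-min #6 returns 2:
  remove root 2; move last element 18 to root → [18, 11, 17, 14, 19]
  18 vs smaller child 11 at index 1, swap → [11, 18, 17, 14, 19]
  18 vs smaller child 14 at index 3, swap → [11, 14, 17, 18, 19]

[11, 14, 17, 18, 19]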